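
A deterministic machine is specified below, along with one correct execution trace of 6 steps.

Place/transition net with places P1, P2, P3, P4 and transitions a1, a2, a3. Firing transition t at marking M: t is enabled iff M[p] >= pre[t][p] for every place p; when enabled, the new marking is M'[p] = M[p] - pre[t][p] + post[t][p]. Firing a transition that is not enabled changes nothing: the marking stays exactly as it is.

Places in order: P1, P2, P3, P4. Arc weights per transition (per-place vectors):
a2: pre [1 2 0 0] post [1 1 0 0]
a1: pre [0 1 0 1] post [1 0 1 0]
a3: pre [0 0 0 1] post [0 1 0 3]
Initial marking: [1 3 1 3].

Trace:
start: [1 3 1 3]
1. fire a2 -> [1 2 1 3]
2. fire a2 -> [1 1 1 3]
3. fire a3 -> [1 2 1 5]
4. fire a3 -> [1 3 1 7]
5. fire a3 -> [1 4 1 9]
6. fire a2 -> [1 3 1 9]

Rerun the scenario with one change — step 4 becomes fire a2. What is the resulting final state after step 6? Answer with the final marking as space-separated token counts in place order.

1 1 1 7

(re-executing from step 4 with the substitution; state before step 4: [1 2 1 5])
4. fire a2 -> [1 1 1 5]
5. fire a3 -> [1 2 1 7]
6. fire a2 -> [1 1 1 7]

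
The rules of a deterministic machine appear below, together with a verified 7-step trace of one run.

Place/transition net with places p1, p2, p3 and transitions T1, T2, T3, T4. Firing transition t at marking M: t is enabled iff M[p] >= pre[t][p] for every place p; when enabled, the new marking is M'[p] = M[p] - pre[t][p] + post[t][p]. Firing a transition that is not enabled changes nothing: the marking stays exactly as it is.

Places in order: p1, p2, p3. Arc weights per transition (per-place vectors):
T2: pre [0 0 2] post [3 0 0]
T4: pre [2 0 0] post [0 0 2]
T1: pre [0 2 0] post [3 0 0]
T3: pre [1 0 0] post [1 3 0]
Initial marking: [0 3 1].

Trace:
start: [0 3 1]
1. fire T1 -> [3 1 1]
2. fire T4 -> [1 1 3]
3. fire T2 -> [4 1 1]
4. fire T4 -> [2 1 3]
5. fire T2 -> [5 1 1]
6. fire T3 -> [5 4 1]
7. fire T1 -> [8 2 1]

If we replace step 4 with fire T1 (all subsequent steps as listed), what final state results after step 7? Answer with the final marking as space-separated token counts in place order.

7 2 1

(re-executing from step 4 with the substitution; state before step 4: [4 1 1])
4. fire T1 -> [4 1 1]
5. fire T2 -> [4 1 1]
6. fire T3 -> [4 4 1]
7. fire T1 -> [7 2 1]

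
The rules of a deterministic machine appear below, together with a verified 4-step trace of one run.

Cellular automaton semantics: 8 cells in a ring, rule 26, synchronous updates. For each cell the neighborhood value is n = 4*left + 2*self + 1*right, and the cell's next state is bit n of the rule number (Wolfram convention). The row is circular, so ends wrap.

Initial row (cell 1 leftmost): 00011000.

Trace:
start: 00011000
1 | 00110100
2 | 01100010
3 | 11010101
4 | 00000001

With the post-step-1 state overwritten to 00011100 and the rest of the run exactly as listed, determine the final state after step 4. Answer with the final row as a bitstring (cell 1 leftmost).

01001000

state after step 1 := 00011100
2 | 00110010
3 | 01101101
4 | 01001000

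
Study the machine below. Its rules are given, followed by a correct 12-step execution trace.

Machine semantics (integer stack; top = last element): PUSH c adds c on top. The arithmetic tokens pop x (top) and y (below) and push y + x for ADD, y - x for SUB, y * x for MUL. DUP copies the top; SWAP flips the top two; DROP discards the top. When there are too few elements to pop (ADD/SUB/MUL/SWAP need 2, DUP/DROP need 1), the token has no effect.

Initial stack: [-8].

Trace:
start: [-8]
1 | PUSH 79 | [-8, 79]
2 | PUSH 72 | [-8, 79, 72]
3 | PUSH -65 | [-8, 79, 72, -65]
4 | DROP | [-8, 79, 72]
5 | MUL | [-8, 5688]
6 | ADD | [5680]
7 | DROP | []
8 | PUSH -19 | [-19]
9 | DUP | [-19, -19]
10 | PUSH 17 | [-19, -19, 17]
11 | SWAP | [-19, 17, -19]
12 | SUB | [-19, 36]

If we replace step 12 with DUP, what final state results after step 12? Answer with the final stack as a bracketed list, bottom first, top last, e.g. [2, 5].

[-19, 17, -19, -19]

(re-executing from step 12 with the substitution; state before step 12: [-19, 17, -19])
12 | DUP | [-19, 17, -19, -19]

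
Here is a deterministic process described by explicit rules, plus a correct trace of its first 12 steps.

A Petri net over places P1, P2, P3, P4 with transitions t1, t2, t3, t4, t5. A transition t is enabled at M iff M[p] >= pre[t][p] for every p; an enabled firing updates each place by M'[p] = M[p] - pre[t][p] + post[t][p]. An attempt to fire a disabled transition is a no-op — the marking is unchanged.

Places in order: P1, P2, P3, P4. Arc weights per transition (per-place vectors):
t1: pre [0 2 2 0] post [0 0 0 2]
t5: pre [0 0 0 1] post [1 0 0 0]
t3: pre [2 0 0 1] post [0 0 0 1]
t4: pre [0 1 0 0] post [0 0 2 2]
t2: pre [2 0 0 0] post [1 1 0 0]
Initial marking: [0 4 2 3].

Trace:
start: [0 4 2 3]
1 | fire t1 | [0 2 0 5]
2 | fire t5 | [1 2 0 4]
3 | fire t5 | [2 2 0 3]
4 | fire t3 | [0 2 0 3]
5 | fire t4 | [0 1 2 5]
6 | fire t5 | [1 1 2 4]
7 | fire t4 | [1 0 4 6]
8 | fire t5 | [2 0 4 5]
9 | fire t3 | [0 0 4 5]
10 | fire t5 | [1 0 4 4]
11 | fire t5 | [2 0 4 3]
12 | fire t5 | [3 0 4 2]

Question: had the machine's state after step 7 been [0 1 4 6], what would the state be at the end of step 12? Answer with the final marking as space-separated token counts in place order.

state after step 7 := [0 1 4 6]
8 | fire t5 | [1 1 4 5]
9 | fire t3 | [1 1 4 5]
10 | fire t5 | [2 1 4 4]
11 | fire t5 | [3 1 4 3]
12 | fire t5 | [4 1 4 2]

4 1 4 2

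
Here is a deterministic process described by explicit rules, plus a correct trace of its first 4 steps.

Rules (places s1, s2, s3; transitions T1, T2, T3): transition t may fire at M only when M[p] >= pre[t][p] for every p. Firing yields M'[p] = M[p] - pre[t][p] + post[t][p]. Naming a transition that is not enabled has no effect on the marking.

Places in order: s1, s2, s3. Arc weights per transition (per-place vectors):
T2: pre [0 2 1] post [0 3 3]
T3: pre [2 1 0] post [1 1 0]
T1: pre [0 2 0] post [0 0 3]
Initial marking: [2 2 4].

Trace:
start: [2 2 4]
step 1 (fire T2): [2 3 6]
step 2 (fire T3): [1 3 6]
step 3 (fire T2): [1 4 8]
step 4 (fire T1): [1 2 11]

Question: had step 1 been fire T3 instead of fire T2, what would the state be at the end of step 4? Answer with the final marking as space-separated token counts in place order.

1 1 9

(re-executing from step 1 with the substitution; state before step 1: [2 2 4])
step 1 (fire T3): [1 2 4]
step 2 (fire T3): [1 2 4]
step 3 (fire T2): [1 3 6]
step 4 (fire T1): [1 1 9]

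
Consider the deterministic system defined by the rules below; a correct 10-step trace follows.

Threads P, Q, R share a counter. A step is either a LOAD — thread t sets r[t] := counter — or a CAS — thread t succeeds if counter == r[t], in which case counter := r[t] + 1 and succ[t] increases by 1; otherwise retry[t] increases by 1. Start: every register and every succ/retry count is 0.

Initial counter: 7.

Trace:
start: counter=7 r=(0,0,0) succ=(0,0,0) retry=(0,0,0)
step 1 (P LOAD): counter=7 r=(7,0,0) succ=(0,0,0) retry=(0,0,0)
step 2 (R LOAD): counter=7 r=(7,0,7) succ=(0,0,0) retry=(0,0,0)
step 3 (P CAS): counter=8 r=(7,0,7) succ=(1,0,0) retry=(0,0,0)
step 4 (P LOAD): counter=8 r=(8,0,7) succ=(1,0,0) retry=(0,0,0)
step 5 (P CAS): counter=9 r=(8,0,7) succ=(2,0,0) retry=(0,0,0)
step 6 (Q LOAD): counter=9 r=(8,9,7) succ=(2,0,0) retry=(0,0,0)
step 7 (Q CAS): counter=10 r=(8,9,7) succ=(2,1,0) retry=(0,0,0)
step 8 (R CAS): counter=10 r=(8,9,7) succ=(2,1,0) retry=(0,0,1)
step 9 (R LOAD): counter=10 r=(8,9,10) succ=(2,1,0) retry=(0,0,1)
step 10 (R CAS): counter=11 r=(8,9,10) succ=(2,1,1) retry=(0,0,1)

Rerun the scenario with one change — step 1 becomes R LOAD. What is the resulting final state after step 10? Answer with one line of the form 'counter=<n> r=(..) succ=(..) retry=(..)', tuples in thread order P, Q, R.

(re-executing from step 1 with the substitution; state before step 1: counter=7 r=(0,0,0) succ=(0,0,0) retry=(0,0,0))
step 1 (R LOAD): counter=7 r=(0,0,7) succ=(0,0,0) retry=(0,0,0)
step 2 (R LOAD): counter=7 r=(0,0,7) succ=(0,0,0) retry=(0,0,0)
step 3 (P CAS): counter=7 r=(0,0,7) succ=(0,0,0) retry=(1,0,0)
step 4 (P LOAD): counter=7 r=(7,0,7) succ=(0,0,0) retry=(1,0,0)
step 5 (P CAS): counter=8 r=(7,0,7) succ=(1,0,0) retry=(1,0,0)
step 6 (Q LOAD): counter=8 r=(7,8,7) succ=(1,0,0) retry=(1,0,0)
step 7 (Q CAS): counter=9 r=(7,8,7) succ=(1,1,0) retry=(1,0,0)
step 8 (R CAS): counter=9 r=(7,8,7) succ=(1,1,0) retry=(1,0,1)
step 9 (R LOAD): counter=9 r=(7,8,9) succ=(1,1,0) retry=(1,0,1)
step 10 (R CAS): counter=10 r=(7,8,9) succ=(1,1,1) retry=(1,0,1)

counter=10 r=(7,8,9) succ=(1,1,1) retry=(1,0,1)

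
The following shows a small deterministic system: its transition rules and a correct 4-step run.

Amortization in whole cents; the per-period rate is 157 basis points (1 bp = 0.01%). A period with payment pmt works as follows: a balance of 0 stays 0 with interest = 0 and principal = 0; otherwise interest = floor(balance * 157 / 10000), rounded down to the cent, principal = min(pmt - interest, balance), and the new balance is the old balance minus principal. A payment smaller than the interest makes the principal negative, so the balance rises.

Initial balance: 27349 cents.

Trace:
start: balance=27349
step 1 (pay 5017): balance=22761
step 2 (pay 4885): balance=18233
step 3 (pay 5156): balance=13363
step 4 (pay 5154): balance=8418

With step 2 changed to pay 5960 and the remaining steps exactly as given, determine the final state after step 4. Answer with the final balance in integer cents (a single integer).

7309

(re-executing from step 2 with the substitution; state before step 2: balance=22761)
step 2 (pay 5960): balance=17158
step 3 (pay 5156): balance=12271
step 4 (pay 5154): balance=7309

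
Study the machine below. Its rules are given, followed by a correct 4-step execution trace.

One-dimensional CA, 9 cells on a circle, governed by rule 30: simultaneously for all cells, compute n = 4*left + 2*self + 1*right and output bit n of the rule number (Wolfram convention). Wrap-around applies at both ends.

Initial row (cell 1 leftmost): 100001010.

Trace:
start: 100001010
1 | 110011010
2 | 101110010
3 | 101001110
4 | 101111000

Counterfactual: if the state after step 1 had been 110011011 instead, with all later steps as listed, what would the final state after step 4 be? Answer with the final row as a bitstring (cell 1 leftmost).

010111000

state after step 1 := 110011011
2 | 001110010
3 | 011001111
4 | 010111000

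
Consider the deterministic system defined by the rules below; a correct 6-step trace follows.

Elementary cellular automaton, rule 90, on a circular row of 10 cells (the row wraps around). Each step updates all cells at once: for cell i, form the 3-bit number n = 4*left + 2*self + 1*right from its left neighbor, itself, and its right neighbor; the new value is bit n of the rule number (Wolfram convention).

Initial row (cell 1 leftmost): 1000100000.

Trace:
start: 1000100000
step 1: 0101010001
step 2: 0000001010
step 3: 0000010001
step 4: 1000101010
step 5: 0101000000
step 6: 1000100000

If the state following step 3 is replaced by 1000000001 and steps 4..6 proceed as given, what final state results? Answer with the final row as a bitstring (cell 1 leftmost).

state after step 3 := 1000000001
step 4: 1100000011
step 5: 0110000110
step 6: 1111001111

1111001111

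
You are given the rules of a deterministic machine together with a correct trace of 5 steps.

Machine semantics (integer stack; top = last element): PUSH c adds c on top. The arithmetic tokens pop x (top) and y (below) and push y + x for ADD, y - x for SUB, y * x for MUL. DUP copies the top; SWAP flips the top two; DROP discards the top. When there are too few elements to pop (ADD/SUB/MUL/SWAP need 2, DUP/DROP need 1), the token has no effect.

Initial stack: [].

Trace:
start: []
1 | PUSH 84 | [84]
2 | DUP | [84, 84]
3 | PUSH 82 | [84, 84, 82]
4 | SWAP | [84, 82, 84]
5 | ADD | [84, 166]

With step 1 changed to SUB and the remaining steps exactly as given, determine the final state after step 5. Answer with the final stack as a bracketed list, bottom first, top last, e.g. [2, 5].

(re-executing from step 1 with the substitution; state before step 1: [])
1 | SUB | []
2 | DUP | []
3 | PUSH 82 | [82]
4 | SWAP | [82]
5 | ADD | [82]

[82]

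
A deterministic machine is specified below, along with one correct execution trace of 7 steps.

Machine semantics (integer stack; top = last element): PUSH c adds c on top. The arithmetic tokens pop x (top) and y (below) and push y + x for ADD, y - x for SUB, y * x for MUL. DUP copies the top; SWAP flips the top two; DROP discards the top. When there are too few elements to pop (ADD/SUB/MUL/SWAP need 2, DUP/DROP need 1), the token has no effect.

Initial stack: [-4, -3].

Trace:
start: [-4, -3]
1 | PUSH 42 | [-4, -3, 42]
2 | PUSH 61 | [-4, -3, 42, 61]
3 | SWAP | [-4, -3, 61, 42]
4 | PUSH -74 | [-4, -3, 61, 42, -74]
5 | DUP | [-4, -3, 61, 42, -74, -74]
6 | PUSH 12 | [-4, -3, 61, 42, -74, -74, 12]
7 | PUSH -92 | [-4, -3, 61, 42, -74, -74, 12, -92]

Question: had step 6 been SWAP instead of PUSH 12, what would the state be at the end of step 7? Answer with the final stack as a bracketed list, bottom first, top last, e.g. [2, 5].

(re-executing from step 6 with the substitution; state before step 6: [-4, -3, 61, 42, -74, -74])
6 | SWAP | [-4, -3, 61, 42, -74, -74]
7 | PUSH -92 | [-4, -3, 61, 42, -74, -74, -92]

[-4, -3, 61, 42, -74, -74, -92]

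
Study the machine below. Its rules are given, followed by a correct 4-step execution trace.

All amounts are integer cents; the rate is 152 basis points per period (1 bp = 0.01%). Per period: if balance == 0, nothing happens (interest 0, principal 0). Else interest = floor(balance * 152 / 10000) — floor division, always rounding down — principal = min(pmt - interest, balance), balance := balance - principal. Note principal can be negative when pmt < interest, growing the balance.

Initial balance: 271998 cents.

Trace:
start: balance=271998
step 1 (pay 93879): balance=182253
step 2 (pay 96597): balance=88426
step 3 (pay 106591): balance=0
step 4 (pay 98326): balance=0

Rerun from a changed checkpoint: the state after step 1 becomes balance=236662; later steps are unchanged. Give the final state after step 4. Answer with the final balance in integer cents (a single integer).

0

state after step 1 := balance=236662
step 2 (pay 96597): balance=143662
step 3 (pay 106591): balance=39254
step 4 (pay 98326): balance=0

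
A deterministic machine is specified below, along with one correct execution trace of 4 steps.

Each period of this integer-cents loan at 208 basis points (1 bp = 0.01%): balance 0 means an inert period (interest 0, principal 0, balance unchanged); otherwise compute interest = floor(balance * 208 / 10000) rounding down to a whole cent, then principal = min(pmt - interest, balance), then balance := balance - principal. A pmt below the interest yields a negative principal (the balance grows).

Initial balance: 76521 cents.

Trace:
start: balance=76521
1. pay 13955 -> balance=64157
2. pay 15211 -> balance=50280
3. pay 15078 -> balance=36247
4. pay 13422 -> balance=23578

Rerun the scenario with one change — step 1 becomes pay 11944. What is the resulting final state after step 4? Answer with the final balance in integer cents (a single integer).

25718

(re-executing from step 1 with the substitution; state before step 1: balance=76521)
1. pay 11944 -> balance=66168
2. pay 15211 -> balance=52333
3. pay 15078 -> balance=38343
4. pay 13422 -> balance=25718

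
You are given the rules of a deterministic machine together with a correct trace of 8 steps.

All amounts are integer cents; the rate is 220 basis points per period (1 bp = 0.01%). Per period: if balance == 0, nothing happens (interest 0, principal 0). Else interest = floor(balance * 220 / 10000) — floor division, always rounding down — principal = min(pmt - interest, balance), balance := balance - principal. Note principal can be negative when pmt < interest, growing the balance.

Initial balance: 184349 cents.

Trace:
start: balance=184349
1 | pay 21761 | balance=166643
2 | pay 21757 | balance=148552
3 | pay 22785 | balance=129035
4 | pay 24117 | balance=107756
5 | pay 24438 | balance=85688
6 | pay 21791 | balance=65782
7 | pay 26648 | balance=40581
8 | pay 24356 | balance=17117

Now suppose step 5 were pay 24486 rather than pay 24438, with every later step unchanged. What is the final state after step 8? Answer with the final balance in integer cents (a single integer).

17066

(re-executing from step 5 with the substitution; state before step 5: balance=107756)
5 | pay 24486 | balance=85640
6 | pay 21791 | balance=65733
7 | pay 26648 | balance=40531
8 | pay 24356 | balance=17066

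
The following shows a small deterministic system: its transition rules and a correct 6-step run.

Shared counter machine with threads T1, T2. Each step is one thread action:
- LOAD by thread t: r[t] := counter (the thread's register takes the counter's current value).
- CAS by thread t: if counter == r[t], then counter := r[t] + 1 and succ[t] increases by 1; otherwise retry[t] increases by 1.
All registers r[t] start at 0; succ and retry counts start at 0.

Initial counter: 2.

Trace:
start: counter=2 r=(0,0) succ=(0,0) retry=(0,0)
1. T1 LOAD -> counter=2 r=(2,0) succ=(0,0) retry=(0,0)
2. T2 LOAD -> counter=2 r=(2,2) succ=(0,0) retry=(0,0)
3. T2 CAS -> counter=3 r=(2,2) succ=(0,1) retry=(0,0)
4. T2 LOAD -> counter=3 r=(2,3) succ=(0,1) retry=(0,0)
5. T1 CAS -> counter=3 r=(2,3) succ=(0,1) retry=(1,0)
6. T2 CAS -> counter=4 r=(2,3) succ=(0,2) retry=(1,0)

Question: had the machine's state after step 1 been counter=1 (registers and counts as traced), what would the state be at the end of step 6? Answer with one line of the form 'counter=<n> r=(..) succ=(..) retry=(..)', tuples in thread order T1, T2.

counter=3 r=(2,2) succ=(1,1) retry=(0,1)

state after step 1 := counter=1 r=(2,0) succ=(0,0) retry=(0,0)
2. T2 LOAD -> counter=1 r=(2,1) succ=(0,0) retry=(0,0)
3. T2 CAS -> counter=2 r=(2,1) succ=(0,1) retry=(0,0)
4. T2 LOAD -> counter=2 r=(2,2) succ=(0,1) retry=(0,0)
5. T1 CAS -> counter=3 r=(2,2) succ=(1,1) retry=(0,0)
6. T2 CAS -> counter=3 r=(2,2) succ=(1,1) retry=(0,1)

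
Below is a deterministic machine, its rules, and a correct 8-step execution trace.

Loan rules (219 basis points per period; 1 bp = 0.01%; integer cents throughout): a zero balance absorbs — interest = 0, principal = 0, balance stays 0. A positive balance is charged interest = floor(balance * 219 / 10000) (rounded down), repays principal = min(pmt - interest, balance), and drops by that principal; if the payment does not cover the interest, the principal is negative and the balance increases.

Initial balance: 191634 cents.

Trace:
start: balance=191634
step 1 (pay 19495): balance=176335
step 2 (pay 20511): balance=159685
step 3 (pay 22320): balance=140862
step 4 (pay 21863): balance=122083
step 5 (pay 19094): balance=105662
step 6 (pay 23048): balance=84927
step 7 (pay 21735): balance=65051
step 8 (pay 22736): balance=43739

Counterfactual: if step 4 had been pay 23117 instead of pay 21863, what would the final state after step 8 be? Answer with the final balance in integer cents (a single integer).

42373

(re-executing from step 4 with the substitution; state before step 4: balance=140862)
step 4 (pay 23117): balance=120829
step 5 (pay 19094): balance=104381
step 6 (pay 23048): balance=83618
step 7 (pay 21735): balance=63714
step 8 (pay 22736): balance=42373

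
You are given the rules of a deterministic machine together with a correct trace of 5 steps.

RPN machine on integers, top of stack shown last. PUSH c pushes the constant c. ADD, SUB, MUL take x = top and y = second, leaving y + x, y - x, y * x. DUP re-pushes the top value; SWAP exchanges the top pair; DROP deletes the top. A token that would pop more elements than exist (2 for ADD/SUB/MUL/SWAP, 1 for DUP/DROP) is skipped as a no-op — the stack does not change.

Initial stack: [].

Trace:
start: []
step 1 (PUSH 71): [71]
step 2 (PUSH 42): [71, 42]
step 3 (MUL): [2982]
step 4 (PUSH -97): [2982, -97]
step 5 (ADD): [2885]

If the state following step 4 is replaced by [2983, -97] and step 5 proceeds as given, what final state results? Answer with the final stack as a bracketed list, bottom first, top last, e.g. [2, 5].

[2886]

state after step 4 := [2983, -97]
step 5 (ADD): [2886]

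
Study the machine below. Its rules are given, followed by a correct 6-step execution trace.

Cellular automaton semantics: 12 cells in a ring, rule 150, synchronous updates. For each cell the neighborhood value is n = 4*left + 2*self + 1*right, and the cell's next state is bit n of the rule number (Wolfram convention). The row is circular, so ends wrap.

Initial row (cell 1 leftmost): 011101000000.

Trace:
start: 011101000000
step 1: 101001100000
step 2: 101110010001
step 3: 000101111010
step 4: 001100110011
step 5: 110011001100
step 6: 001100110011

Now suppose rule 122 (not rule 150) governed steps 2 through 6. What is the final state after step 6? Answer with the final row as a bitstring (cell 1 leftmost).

(re-executing steps 2..6 under rule 122; state before step 2: 101001100000)
step 2: 010111110001
step 3: 101100011010
step 4: 011110111101
step 5: 110011100110
step 6: 111110111111

111110111111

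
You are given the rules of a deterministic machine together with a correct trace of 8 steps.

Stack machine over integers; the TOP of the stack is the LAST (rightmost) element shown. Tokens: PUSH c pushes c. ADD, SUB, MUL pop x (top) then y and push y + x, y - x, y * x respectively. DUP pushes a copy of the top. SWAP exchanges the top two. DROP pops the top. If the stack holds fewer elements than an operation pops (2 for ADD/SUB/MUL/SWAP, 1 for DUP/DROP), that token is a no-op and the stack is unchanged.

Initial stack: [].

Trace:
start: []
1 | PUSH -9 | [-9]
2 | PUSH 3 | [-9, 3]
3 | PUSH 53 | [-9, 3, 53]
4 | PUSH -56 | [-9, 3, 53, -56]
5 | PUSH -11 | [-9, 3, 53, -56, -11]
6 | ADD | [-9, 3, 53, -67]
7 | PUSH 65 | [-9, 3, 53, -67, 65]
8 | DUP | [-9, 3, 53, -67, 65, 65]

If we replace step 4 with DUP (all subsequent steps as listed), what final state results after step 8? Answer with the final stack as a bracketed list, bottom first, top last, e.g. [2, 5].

(re-executing from step 4 with the substitution; state before step 4: [-9, 3, 53])
4 | DUP | [-9, 3, 53, 53]
5 | PUSH -11 | [-9, 3, 53, 53, -11]
6 | ADD | [-9, 3, 53, 42]
7 | PUSH 65 | [-9, 3, 53, 42, 65]
8 | DUP | [-9, 3, 53, 42, 65, 65]

[-9, 3, 53, 42, 65, 65]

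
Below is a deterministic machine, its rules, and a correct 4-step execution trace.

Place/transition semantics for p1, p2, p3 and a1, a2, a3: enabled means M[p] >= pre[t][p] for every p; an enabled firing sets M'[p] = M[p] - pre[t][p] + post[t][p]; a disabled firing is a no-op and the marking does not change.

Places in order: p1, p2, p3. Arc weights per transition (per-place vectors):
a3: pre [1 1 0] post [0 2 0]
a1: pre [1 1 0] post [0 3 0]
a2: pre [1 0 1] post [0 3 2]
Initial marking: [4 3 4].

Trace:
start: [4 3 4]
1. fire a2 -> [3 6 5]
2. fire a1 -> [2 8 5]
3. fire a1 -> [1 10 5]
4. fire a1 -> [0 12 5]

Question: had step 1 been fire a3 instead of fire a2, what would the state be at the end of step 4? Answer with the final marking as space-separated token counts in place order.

(re-executing from step 1 with the substitution; state before step 1: [4 3 4])
1. fire a3 -> [3 4 4]
2. fire a1 -> [2 6 4]
3. fire a1 -> [1 8 4]
4. fire a1 -> [0 10 4]

0 10 4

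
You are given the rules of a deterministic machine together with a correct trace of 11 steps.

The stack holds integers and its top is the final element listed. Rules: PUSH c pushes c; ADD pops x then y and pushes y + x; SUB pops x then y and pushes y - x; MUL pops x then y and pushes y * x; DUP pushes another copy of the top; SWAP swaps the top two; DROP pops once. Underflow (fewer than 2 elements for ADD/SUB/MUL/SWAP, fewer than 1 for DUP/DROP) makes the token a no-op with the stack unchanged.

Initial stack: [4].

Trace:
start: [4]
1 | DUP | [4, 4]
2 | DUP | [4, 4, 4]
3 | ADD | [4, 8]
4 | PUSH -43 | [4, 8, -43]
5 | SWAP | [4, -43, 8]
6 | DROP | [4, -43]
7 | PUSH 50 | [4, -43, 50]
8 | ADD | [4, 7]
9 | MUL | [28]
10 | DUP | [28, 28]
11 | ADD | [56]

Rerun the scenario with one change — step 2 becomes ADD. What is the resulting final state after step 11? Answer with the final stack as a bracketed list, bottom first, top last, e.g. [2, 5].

[14]

(re-executing from step 2 with the substitution; state before step 2: [4, 4])
2 | ADD | [8]
3 | ADD | [8]
4 | PUSH -43 | [8, -43]
5 | SWAP | [-43, 8]
6 | DROP | [-43]
7 | PUSH 50 | [-43, 50]
8 | ADD | [7]
9 | MUL | [7]
10 | DUP | [7, 7]
11 | ADD | [14]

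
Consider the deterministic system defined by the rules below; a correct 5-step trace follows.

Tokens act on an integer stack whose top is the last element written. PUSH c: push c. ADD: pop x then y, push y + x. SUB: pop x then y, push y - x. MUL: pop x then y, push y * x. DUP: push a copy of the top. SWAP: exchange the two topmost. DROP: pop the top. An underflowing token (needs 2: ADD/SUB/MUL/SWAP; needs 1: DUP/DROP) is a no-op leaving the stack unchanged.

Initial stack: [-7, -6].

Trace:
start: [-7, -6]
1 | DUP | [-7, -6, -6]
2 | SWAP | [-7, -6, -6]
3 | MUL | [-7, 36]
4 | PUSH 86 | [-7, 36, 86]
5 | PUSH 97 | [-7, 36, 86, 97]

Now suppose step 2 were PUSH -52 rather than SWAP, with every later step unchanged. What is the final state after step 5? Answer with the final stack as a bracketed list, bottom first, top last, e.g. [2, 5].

(re-executing from step 2 with the substitution; state before step 2: [-7, -6, -6])
2 | PUSH -52 | [-7, -6, -6, -52]
3 | MUL | [-7, -6, 312]
4 | PUSH 86 | [-7, -6, 312, 86]
5 | PUSH 97 | [-7, -6, 312, 86, 97]

[-7, -6, 312, 86, 97]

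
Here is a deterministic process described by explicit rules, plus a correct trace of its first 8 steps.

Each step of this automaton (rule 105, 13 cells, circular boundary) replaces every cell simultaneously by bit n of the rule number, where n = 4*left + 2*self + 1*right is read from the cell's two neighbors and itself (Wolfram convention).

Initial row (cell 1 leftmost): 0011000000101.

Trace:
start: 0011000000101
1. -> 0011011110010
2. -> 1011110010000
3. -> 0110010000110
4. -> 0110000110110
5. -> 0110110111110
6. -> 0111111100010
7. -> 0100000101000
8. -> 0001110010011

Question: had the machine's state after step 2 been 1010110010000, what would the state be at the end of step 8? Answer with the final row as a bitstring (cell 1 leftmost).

0000110111110

state after step 2 := 1010110010000
3. -> 0101110000110
4. -> 0011010110110
5. -> 1011101111110
6. -> 0110111000011
7. -> 1111101011011
8. -> 0000110111110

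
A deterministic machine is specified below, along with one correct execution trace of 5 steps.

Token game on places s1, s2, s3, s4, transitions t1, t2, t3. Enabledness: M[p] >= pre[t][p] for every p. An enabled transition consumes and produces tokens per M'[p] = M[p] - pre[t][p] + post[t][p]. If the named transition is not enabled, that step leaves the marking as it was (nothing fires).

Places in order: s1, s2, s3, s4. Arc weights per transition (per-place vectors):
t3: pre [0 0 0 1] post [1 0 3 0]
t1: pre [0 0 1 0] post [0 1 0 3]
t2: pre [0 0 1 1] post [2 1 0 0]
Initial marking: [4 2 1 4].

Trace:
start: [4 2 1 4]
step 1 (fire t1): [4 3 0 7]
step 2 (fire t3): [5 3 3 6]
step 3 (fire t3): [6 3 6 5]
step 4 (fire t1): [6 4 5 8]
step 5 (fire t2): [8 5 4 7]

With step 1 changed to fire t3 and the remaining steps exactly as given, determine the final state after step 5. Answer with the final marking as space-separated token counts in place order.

(re-executing from step 1 with the substitution; state before step 1: [4 2 1 4])
step 1 (fire t3): [5 2 4 3]
step 2 (fire t3): [6 2 7 2]
step 3 (fire t3): [7 2 10 1]
step 4 (fire t1): [7 3 9 4]
step 5 (fire t2): [9 4 8 3]

9 4 8 3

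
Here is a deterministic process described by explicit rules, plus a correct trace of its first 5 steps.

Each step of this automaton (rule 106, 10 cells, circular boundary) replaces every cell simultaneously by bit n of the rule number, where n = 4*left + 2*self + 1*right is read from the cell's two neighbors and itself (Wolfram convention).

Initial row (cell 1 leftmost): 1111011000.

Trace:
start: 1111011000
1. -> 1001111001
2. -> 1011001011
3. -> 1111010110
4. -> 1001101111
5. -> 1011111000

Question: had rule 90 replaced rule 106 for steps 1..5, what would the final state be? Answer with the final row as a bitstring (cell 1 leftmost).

(re-executing steps 1..5 under rule 90; state before step 1: 1111011000)
1. -> 1001011101
2. -> 1110010101
3. -> 0011100001
4. -> 1110110010
5. -> 1010111100

1010111100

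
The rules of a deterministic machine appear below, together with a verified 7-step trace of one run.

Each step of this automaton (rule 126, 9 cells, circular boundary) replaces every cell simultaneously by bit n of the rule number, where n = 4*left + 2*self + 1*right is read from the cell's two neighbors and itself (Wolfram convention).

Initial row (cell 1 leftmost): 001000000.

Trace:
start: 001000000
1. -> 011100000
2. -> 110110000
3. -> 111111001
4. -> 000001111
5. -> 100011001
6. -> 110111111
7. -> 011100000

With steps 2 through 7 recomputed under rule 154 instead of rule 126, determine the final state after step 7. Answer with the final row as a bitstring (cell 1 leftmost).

010011100

(re-executing steps 2..7 under rule 154; state before step 2: 011100000)
2. -> 111010000
3. -> 110001001
4. -> 101010111
5. -> 000000111
6. -> 100001110
7. -> 010011100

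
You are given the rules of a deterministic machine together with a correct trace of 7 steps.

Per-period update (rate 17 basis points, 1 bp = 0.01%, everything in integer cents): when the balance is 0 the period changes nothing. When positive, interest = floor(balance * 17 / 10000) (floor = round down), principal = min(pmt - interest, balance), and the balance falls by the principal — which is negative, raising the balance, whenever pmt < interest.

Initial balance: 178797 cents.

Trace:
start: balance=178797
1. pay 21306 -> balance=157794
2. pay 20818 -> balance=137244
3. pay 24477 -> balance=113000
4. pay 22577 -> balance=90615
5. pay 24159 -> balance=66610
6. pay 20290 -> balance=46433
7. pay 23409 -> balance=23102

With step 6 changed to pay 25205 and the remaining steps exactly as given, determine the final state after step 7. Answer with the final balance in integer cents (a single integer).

18179

(re-executing from step 6 with the substitution; state before step 6: balance=66610)
6. pay 25205 -> balance=41518
7. pay 23409 -> balance=18179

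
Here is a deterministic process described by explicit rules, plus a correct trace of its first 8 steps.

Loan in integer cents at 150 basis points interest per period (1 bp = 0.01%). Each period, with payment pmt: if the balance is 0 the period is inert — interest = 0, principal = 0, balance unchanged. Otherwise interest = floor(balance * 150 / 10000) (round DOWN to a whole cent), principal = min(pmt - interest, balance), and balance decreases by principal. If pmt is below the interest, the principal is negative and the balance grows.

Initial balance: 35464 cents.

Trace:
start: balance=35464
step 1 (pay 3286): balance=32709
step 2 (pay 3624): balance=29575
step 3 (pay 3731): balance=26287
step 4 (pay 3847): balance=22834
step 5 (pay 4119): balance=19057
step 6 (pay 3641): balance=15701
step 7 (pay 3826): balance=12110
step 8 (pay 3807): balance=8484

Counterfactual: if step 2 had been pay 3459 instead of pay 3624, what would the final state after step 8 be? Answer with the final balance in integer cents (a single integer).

(re-executing from step 2 with the substitution; state before step 2: balance=32709)
step 2 (pay 3459): balance=29740
step 3 (pay 3731): balance=26455
step 4 (pay 3847): balance=23004
step 5 (pay 4119): balance=19230
step 6 (pay 3641): balance=15877
step 7 (pay 3826): balance=12289
step 8 (pay 3807): balance=8666

8666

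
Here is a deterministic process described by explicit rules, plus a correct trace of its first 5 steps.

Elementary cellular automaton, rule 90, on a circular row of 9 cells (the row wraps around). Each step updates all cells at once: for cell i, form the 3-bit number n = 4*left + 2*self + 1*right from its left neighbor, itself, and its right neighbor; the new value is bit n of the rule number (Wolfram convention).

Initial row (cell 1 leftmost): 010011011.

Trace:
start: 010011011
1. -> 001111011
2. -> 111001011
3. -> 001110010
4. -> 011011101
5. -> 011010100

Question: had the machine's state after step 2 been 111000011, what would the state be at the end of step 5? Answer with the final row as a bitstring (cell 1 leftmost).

010000001

state after step 2 := 111000011
3. -> 001100110
4. -> 011111111
5. -> 010000001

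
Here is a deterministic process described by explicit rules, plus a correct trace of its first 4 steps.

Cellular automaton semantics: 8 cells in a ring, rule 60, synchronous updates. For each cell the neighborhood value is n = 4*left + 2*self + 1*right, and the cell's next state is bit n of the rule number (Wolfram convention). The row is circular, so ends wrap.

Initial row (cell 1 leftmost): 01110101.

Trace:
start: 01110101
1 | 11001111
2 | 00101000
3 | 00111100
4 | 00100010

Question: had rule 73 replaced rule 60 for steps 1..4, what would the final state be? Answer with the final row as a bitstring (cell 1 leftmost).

01010000

(re-executing steps 1..4 under rule 73; state before step 1: 01110101)
1 | 01010000
2 | 00000111
3 | 01110101
4 | 01010000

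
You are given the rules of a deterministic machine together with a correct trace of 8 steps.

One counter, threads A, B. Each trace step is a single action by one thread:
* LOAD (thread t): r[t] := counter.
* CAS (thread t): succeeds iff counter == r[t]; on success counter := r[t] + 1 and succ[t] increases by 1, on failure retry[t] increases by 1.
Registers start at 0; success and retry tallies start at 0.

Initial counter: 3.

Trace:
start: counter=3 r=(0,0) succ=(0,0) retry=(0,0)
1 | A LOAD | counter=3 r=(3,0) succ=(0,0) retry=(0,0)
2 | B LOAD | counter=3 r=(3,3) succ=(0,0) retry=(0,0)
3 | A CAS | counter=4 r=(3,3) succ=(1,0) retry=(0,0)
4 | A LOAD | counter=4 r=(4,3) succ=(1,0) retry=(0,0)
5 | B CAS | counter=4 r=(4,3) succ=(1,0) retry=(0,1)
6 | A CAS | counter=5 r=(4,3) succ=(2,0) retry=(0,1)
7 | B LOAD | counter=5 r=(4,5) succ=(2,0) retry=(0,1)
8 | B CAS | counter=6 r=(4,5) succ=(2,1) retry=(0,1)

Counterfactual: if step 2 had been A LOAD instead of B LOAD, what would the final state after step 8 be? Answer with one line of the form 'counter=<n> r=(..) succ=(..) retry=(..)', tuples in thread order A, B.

counter=6 r=(4,5) succ=(2,1) retry=(0,1)

(re-executing from step 2 with the substitution; state before step 2: counter=3 r=(3,0) succ=(0,0) retry=(0,0))
2 | A LOAD | counter=3 r=(3,0) succ=(0,0) retry=(0,0)
3 | A CAS | counter=4 r=(3,0) succ=(1,0) retry=(0,0)
4 | A LOAD | counter=4 r=(4,0) succ=(1,0) retry=(0,0)
5 | B CAS | counter=4 r=(4,0) succ=(1,0) retry=(0,1)
6 | A CAS | counter=5 r=(4,0) succ=(2,0) retry=(0,1)
7 | B LOAD | counter=5 r=(4,5) succ=(2,0) retry=(0,1)
8 | B CAS | counter=6 r=(4,5) succ=(2,1) retry=(0,1)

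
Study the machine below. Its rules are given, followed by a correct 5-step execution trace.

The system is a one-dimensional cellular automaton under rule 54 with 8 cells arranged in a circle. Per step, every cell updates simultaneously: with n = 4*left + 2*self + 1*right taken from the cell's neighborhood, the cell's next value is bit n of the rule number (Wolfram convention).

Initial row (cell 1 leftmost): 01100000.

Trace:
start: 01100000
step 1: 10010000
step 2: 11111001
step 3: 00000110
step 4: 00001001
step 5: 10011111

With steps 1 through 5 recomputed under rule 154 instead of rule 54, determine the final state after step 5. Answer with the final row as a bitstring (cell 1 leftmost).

00001101

(re-executing steps 1..5 under rule 154; state before step 1: 01100000)
step 1: 11010000
step 2: 10001001
step 3: 01010111
step 4: 00000110
step 5: 00001101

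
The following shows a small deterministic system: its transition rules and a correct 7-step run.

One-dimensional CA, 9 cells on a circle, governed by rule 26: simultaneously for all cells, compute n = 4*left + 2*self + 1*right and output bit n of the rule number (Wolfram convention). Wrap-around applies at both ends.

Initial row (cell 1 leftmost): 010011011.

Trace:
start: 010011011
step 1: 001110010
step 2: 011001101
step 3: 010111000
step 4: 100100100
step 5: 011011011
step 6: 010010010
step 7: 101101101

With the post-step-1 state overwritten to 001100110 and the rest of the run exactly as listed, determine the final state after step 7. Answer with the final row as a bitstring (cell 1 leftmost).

state after step 1 := 001100110
step 2: 011011101
step 3: 010010000
step 4: 101101000
step 5: 001000101
step 6: 110101000
step 7: 100000101

100000101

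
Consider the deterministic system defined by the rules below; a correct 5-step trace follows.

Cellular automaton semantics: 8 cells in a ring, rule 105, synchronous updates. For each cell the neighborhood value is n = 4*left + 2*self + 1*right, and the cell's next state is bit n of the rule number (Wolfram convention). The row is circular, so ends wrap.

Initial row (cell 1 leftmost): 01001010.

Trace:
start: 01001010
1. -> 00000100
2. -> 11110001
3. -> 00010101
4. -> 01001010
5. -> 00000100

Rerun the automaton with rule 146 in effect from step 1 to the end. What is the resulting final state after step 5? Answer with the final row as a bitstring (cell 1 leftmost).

00000000

(re-executing steps 1..5 under rule 146; state before step 1: 01001010)
1. -> 10110001
2. -> 00001010
3. -> 00010001
4. -> 10101010
5. -> 00000000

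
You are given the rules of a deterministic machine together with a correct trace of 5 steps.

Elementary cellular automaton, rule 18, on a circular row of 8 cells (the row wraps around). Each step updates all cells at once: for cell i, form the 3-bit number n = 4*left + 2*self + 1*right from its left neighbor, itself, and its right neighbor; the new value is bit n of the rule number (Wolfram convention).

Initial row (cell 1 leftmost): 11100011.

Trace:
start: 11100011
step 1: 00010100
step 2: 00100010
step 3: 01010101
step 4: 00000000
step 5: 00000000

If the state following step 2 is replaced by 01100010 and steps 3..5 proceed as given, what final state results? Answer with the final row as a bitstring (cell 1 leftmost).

10010000

state after step 2 := 01100010
step 3: 10010101
step 4: 01100000
step 5: 10010000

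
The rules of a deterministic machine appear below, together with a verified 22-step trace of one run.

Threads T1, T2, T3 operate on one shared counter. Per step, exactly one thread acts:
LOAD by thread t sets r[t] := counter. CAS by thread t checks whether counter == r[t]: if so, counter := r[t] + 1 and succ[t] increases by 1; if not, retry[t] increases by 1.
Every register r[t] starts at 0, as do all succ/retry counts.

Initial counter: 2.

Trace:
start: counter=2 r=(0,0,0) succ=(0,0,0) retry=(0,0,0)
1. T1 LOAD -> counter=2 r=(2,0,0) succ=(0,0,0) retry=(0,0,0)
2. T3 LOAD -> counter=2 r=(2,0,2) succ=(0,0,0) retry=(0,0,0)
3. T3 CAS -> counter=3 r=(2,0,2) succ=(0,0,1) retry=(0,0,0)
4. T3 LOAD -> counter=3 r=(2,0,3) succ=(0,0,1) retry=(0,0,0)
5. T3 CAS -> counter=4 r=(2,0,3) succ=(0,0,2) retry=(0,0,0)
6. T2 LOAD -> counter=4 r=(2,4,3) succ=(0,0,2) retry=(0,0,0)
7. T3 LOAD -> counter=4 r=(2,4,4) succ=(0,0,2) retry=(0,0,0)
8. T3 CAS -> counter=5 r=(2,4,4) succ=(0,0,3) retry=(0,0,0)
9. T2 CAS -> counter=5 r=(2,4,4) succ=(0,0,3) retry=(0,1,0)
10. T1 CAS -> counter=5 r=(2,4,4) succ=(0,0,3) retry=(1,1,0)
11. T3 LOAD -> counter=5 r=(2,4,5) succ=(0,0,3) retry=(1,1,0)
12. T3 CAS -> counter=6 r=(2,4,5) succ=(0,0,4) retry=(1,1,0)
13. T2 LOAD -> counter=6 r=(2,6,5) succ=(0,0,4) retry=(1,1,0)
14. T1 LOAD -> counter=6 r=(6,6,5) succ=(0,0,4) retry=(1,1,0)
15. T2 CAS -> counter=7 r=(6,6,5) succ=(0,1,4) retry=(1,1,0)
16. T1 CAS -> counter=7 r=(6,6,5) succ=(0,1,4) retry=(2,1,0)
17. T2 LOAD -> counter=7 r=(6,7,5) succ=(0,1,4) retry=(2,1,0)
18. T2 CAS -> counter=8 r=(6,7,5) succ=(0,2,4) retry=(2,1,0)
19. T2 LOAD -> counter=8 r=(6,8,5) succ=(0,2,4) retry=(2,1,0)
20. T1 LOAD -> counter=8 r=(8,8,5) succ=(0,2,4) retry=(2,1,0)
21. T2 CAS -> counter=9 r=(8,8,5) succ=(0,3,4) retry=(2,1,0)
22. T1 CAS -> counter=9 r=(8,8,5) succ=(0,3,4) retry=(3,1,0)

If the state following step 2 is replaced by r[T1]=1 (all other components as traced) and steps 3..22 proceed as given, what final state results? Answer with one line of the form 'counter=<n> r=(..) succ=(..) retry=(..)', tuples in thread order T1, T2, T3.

state after step 2 := counter=2 r=(1,0,2) succ=(0,0,0) retry=(0,0,0)
3. T3 CAS -> counter=3 r=(1,0,2) succ=(0,0,1) retry=(0,0,0)
4. T3 LOAD -> counter=3 r=(1,0,3) succ=(0,0,1) retry=(0,0,0)
5. T3 CAS -> counter=4 r=(1,0,3) succ=(0,0,2) retry=(0,0,0)
6. T2 LOAD -> counter=4 r=(1,4,3) succ=(0,0,2) retry=(0,0,0)
7. T3 LOAD -> counter=4 r=(1,4,4) succ=(0,0,2) retry=(0,0,0)
8. T3 CAS -> counter=5 r=(1,4,4) succ=(0,0,3) retry=(0,0,0)
9. T2 CAS -> counter=5 r=(1,4,4) succ=(0,0,3) retry=(0,1,0)
10. T1 CAS -> counter=5 r=(1,4,4) succ=(0,0,3) retry=(1,1,0)
11. T3 LOAD -> counter=5 r=(1,4,5) succ=(0,0,3) retry=(1,1,0)
12. T3 CAS -> counter=6 r=(1,4,5) succ=(0,0,4) retry=(1,1,0)
13. T2 LOAD -> counter=6 r=(1,6,5) succ=(0,0,4) retry=(1,1,0)
14. T1 LOAD -> counter=6 r=(6,6,5) succ=(0,0,4) retry=(1,1,0)
15. T2 CAS -> counter=7 r=(6,6,5) succ=(0,1,4) retry=(1,1,0)
16. T1 CAS -> counter=7 r=(6,6,5) succ=(0,1,4) retry=(2,1,0)
17. T2 LOAD -> counter=7 r=(6,7,5) succ=(0,1,4) retry=(2,1,0)
18. T2 CAS -> counter=8 r=(6,7,5) succ=(0,2,4) retry=(2,1,0)
19. T2 LOAD -> counter=8 r=(6,8,5) succ=(0,2,4) retry=(2,1,0)
20. T1 LOAD -> counter=8 r=(8,8,5) succ=(0,2,4) retry=(2,1,0)
21. T2 CAS -> counter=9 r=(8,8,5) succ=(0,3,4) retry=(2,1,0)
22. T1 CAS -> counter=9 r=(8,8,5) succ=(0,3,4) retry=(3,1,0)

counter=9 r=(8,8,5) succ=(0,3,4) retry=(3,1,0)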